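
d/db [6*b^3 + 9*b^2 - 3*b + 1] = 18*b^2 + 18*b - 3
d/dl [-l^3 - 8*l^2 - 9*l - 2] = -3*l^2 - 16*l - 9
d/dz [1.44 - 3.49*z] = -3.49000000000000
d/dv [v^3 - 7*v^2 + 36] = v*(3*v - 14)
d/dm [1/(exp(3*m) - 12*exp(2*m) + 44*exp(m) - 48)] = (-3*exp(2*m) + 24*exp(m) - 44)*exp(m)/(exp(3*m) - 12*exp(2*m) + 44*exp(m) - 48)^2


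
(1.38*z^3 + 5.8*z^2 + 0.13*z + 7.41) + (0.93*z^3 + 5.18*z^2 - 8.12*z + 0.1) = 2.31*z^3 + 10.98*z^2 - 7.99*z + 7.51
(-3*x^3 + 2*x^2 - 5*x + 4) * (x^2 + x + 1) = -3*x^5 - x^4 - 6*x^3 + x^2 - x + 4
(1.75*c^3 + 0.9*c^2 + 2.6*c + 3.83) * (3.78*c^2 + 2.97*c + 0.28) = 6.615*c^5 + 8.5995*c^4 + 12.991*c^3 + 22.4514*c^2 + 12.1031*c + 1.0724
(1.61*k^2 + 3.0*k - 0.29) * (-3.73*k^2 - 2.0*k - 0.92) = -6.0053*k^4 - 14.41*k^3 - 6.3995*k^2 - 2.18*k + 0.2668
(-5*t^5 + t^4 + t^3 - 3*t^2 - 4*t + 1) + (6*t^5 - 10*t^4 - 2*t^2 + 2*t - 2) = t^5 - 9*t^4 + t^3 - 5*t^2 - 2*t - 1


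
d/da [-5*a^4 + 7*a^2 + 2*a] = -20*a^3 + 14*a + 2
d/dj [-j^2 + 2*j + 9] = 2 - 2*j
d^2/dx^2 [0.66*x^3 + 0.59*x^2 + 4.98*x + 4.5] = 3.96*x + 1.18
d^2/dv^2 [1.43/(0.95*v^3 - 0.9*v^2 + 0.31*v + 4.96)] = ((2.574 - 8.151*v)*(0.95*v^3 - 0.9*v^2 + 0.31*v + 4.96) + 1.43*(2.85*v^2 - 1.8*v + 0.31)*(5.7*v^2 - 3.6*v + 0.62))/(0.95*v^3 - 0.9*v^2 + 0.31*v + 4.96)^3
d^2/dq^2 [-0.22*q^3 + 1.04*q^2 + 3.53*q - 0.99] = 2.08 - 1.32*q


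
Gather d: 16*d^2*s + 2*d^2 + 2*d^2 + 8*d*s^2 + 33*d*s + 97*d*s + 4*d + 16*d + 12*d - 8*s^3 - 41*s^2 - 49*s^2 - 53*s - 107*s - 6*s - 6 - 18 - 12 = d^2*(16*s + 4) + d*(8*s^2 + 130*s + 32) - 8*s^3 - 90*s^2 - 166*s - 36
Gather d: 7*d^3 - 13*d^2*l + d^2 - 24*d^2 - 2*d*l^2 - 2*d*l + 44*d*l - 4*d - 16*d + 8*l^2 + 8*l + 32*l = 7*d^3 + d^2*(-13*l - 23) + d*(-2*l^2 + 42*l - 20) + 8*l^2 + 40*l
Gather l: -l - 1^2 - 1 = -l - 2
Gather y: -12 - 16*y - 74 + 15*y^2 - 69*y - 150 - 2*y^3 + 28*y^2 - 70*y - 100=-2*y^3 + 43*y^2 - 155*y - 336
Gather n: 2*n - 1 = 2*n - 1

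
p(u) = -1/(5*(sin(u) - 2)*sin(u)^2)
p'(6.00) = 8.20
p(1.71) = 0.20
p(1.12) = 0.22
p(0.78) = 0.31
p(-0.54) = 0.30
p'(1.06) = -0.16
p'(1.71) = 0.03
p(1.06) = 0.23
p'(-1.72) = -0.02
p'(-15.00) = -0.47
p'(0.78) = -0.46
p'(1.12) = -0.13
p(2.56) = 0.46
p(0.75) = 0.33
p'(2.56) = 1.13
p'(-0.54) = 1.11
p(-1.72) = 0.07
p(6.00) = 1.12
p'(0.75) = -0.52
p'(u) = 2*cos(u)/(5*(sin(u) - 2)*sin(u)^3) + cos(u)/(5*(sin(u) - 2)^2*sin(u)^2)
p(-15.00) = 0.18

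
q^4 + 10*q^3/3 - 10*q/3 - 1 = (q - 1)*(q + 1/3)*(q + 1)*(q + 3)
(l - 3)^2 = l^2 - 6*l + 9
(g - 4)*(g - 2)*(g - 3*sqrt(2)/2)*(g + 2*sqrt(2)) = g^4 - 6*g^3 + sqrt(2)*g^3/2 - 3*sqrt(2)*g^2 + 2*g^2 + 4*sqrt(2)*g + 36*g - 48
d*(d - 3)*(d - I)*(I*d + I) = I*d^4 + d^3 - 2*I*d^3 - 2*d^2 - 3*I*d^2 - 3*d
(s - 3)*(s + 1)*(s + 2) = s^3 - 7*s - 6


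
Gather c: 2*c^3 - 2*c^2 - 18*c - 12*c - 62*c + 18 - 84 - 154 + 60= 2*c^3 - 2*c^2 - 92*c - 160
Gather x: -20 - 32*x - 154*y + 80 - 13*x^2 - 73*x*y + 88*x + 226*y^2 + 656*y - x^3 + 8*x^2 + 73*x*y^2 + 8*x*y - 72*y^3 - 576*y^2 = -x^3 - 5*x^2 + x*(73*y^2 - 65*y + 56) - 72*y^3 - 350*y^2 + 502*y + 60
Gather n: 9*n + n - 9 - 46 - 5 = 10*n - 60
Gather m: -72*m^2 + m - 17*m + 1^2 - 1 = -72*m^2 - 16*m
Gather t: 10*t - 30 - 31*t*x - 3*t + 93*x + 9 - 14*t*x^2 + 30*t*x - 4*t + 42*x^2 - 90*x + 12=t*(-14*x^2 - x + 3) + 42*x^2 + 3*x - 9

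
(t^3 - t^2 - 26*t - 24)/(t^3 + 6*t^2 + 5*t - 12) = (t^2 - 5*t - 6)/(t^2 + 2*t - 3)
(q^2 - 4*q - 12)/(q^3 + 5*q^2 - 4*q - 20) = (q - 6)/(q^2 + 3*q - 10)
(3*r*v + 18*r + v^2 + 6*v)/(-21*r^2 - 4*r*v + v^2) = (-v - 6)/(7*r - v)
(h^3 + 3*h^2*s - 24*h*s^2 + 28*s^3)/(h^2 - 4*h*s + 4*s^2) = h + 7*s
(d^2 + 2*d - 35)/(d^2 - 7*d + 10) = (d + 7)/(d - 2)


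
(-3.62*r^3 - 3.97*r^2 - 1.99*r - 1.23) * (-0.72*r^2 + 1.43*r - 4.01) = 2.6064*r^5 - 2.3182*r^4 + 10.2719*r^3 + 13.9596*r^2 + 6.221*r + 4.9323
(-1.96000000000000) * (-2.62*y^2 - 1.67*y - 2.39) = 5.1352*y^2 + 3.2732*y + 4.6844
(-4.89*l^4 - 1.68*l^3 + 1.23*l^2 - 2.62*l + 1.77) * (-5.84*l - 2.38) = 28.5576*l^5 + 21.4494*l^4 - 3.1848*l^3 + 12.3734*l^2 - 4.1012*l - 4.2126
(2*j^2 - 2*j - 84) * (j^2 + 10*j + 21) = 2*j^4 + 18*j^3 - 62*j^2 - 882*j - 1764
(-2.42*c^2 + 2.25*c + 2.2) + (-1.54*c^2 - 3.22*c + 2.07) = -3.96*c^2 - 0.97*c + 4.27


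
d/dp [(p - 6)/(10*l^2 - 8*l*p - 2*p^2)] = (5*l^2 - 4*l*p - p^2 + 2*(2*l + p)*(p - 6))/(2*(-5*l^2 + 4*l*p + p^2)^2)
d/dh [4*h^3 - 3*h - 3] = 12*h^2 - 3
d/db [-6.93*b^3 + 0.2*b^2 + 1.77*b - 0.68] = -20.79*b^2 + 0.4*b + 1.77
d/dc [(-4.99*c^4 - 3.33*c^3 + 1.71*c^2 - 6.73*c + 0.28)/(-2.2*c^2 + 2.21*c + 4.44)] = (21.956*c^5 - 25.7577*c^4 - 103.341*c^3 - 55.3825*c^2 + 16.4168*c - 30.5)/(4.84*c^4 - 9.724*c^3 - 14.6519*c^2 + 19.6248*c + 19.7136)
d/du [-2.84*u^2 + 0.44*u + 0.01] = 0.44 - 5.68*u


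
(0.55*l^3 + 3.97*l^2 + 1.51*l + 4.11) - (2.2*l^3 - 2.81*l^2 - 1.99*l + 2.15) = -1.65*l^3 + 6.78*l^2 + 3.5*l + 1.96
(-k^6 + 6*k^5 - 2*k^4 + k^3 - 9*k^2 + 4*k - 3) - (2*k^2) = -k^6 + 6*k^5 - 2*k^4 + k^3 - 11*k^2 + 4*k - 3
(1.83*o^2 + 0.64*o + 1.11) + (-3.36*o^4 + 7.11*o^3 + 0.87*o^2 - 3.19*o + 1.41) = -3.36*o^4 + 7.11*o^3 + 2.7*o^2 - 2.55*o + 2.52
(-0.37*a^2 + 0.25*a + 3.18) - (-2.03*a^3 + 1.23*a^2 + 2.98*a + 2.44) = 2.03*a^3 - 1.6*a^2 - 2.73*a + 0.74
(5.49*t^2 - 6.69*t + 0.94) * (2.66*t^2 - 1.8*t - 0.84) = 14.6034*t^4 - 27.6774*t^3 + 9.9308*t^2 + 3.9276*t - 0.7896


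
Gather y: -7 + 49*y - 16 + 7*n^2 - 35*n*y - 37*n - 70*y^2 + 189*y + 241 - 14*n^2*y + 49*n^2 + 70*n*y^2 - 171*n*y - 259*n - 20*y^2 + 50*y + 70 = 56*n^2 - 296*n + y^2*(70*n - 90) + y*(-14*n^2 - 206*n + 288) + 288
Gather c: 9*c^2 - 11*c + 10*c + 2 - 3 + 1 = 9*c^2 - c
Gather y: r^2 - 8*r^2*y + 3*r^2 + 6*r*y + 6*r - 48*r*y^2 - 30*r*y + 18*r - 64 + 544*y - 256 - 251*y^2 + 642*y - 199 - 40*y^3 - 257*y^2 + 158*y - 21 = 4*r^2 + 24*r - 40*y^3 + y^2*(-48*r - 508) + y*(-8*r^2 - 24*r + 1344) - 540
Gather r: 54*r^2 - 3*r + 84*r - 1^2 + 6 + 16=54*r^2 + 81*r + 21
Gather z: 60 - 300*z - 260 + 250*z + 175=-50*z - 25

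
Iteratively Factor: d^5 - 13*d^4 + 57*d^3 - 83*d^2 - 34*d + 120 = (d - 2)*(d^4 - 11*d^3 + 35*d^2 - 13*d - 60) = (d - 3)*(d - 2)*(d^3 - 8*d^2 + 11*d + 20) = (d - 4)*(d - 3)*(d - 2)*(d^2 - 4*d - 5) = (d - 5)*(d - 4)*(d - 3)*(d - 2)*(d + 1)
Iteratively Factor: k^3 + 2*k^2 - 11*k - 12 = (k + 4)*(k^2 - 2*k - 3) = (k - 3)*(k + 4)*(k + 1)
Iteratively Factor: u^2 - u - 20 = (u - 5)*(u + 4)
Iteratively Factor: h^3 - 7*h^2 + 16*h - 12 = (h - 2)*(h^2 - 5*h + 6) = (h - 3)*(h - 2)*(h - 2)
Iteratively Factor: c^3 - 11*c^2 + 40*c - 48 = (c - 3)*(c^2 - 8*c + 16) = (c - 4)*(c - 3)*(c - 4)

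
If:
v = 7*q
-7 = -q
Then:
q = 7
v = 49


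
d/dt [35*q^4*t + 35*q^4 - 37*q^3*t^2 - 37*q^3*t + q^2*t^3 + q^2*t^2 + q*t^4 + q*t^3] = q*(35*q^3 - 74*q^2*t - 37*q^2 + 3*q*t^2 + 2*q*t + 4*t^3 + 3*t^2)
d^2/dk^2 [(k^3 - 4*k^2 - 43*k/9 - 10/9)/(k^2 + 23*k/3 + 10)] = 32*(378*k^3 + 1755*k^2 + 2115*k - 445)/(3*(27*k^6 + 621*k^5 + 5571*k^4 + 24587*k^3 + 55710*k^2 + 62100*k + 27000))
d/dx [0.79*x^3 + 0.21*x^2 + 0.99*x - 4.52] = 2.37*x^2 + 0.42*x + 0.99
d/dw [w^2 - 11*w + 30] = 2*w - 11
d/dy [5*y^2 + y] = 10*y + 1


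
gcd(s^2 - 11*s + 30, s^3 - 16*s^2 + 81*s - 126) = s - 6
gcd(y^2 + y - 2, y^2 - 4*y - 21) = 1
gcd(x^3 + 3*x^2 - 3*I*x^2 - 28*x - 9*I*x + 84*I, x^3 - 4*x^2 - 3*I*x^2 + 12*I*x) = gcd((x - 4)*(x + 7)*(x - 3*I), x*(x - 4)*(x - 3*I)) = x^2 + x*(-4 - 3*I) + 12*I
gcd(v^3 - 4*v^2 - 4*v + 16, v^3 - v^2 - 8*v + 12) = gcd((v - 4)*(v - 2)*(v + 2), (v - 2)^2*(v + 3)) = v - 2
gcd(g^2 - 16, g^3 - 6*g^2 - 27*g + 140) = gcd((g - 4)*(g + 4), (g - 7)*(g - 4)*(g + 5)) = g - 4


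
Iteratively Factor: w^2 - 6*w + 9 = (w - 3)*(w - 3)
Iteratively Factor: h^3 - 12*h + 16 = (h - 2)*(h^2 + 2*h - 8) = (h - 2)^2*(h + 4)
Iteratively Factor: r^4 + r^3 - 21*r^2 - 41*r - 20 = (r + 1)*(r^3 - 21*r - 20) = (r + 1)^2*(r^2 - r - 20) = (r + 1)^2*(r + 4)*(r - 5)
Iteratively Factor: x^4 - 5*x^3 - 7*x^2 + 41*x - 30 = (x - 5)*(x^3 - 7*x + 6) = (x - 5)*(x + 3)*(x^2 - 3*x + 2) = (x - 5)*(x - 1)*(x + 3)*(x - 2)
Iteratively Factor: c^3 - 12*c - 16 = (c + 2)*(c^2 - 2*c - 8) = (c + 2)^2*(c - 4)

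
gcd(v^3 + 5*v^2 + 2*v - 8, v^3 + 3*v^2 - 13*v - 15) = 1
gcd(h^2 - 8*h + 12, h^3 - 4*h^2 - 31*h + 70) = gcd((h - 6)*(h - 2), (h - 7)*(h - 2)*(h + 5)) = h - 2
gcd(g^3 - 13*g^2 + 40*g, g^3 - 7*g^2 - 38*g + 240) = g^2 - 13*g + 40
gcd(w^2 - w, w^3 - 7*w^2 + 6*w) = w^2 - w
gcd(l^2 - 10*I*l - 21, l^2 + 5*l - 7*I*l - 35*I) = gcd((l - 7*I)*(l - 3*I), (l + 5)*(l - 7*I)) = l - 7*I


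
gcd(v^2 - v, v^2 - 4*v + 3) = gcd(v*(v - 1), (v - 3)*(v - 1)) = v - 1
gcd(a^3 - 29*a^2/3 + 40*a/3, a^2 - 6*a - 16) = a - 8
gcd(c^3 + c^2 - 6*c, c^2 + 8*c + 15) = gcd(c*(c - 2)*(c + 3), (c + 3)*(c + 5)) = c + 3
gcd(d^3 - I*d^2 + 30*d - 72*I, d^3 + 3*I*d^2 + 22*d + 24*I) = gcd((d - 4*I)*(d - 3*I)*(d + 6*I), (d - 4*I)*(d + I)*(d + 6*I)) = d^2 + 2*I*d + 24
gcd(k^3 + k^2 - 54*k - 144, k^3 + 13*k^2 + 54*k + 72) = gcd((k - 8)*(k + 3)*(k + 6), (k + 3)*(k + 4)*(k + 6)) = k^2 + 9*k + 18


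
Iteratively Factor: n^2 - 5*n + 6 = (n - 3)*(n - 2)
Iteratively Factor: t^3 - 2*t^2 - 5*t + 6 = (t - 1)*(t^2 - t - 6) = (t - 3)*(t - 1)*(t + 2)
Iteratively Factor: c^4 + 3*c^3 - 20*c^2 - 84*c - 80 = (c + 4)*(c^3 - c^2 - 16*c - 20) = (c + 2)*(c + 4)*(c^2 - 3*c - 10) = (c - 5)*(c + 2)*(c + 4)*(c + 2)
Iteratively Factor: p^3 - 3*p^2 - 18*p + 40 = (p + 4)*(p^2 - 7*p + 10) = (p - 5)*(p + 4)*(p - 2)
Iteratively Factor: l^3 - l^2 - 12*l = (l - 4)*(l^2 + 3*l) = l*(l - 4)*(l + 3)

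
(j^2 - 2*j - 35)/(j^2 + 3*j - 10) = (j - 7)/(j - 2)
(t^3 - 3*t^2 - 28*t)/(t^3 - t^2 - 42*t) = (t + 4)/(t + 6)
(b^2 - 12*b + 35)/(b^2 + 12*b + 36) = (b^2 - 12*b + 35)/(b^2 + 12*b + 36)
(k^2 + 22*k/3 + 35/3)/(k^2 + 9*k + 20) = (k + 7/3)/(k + 4)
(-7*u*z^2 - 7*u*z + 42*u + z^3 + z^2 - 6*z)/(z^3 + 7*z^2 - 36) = (-7*u + z)/(z + 6)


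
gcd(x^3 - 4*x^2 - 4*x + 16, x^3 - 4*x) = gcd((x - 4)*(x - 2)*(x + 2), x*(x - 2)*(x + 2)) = x^2 - 4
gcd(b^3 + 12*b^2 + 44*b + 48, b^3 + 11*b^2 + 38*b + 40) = b^2 + 6*b + 8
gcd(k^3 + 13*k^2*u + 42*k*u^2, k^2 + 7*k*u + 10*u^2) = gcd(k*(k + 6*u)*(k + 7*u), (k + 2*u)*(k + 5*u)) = 1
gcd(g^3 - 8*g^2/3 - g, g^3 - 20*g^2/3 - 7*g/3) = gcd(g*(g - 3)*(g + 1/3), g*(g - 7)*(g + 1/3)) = g^2 + g/3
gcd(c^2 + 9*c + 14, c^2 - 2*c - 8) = c + 2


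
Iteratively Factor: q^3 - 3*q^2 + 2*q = (q)*(q^2 - 3*q + 2) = q*(q - 1)*(q - 2)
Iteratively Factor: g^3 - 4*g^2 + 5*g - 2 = (g - 1)*(g^2 - 3*g + 2) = (g - 1)^2*(g - 2)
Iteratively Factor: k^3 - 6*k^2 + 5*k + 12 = (k - 4)*(k^2 - 2*k - 3) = (k - 4)*(k - 3)*(k + 1)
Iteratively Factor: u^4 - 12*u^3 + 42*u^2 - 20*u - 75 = (u - 5)*(u^3 - 7*u^2 + 7*u + 15) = (u - 5)*(u + 1)*(u^2 - 8*u + 15) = (u - 5)^2*(u + 1)*(u - 3)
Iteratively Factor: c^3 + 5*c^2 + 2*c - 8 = (c + 2)*(c^2 + 3*c - 4) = (c + 2)*(c + 4)*(c - 1)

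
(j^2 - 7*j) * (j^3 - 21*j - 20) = j^5 - 7*j^4 - 21*j^3 + 127*j^2 + 140*j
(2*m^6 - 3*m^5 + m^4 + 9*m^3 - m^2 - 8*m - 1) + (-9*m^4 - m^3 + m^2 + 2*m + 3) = 2*m^6 - 3*m^5 - 8*m^4 + 8*m^3 - 6*m + 2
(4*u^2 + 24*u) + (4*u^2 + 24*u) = 8*u^2 + 48*u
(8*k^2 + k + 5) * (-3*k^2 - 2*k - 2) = -24*k^4 - 19*k^3 - 33*k^2 - 12*k - 10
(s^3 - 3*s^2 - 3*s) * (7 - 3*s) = -3*s^4 + 16*s^3 - 12*s^2 - 21*s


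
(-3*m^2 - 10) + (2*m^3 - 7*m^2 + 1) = 2*m^3 - 10*m^2 - 9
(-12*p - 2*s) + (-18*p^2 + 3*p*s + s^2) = -18*p^2 + 3*p*s - 12*p + s^2 - 2*s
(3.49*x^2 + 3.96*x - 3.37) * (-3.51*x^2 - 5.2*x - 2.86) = -12.2499*x^4 - 32.0476*x^3 - 18.7447*x^2 + 6.1984*x + 9.6382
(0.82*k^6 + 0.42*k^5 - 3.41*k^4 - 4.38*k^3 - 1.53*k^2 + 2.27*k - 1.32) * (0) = 0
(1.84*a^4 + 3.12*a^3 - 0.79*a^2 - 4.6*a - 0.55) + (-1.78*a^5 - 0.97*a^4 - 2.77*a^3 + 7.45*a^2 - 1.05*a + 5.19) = -1.78*a^5 + 0.87*a^4 + 0.35*a^3 + 6.66*a^2 - 5.65*a + 4.64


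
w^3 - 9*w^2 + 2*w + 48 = (w - 8)*(w - 3)*(w + 2)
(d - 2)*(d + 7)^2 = d^3 + 12*d^2 + 21*d - 98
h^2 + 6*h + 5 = (h + 1)*(h + 5)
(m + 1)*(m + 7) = m^2 + 8*m + 7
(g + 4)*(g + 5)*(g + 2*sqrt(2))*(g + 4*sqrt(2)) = g^4 + 6*sqrt(2)*g^3 + 9*g^3 + 36*g^2 + 54*sqrt(2)*g^2 + 144*g + 120*sqrt(2)*g + 320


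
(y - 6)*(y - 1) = y^2 - 7*y + 6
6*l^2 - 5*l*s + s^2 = (-3*l + s)*(-2*l + s)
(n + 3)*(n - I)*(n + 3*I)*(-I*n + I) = -I*n^4 + 2*n^3 - 2*I*n^3 + 4*n^2 - 6*n - 6*I*n + 9*I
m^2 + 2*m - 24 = (m - 4)*(m + 6)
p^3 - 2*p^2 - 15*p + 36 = (p - 3)^2*(p + 4)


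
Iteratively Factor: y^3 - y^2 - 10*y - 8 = (y + 2)*(y^2 - 3*y - 4) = (y - 4)*(y + 2)*(y + 1)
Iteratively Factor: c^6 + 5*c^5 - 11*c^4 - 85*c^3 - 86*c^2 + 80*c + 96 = (c + 2)*(c^5 + 3*c^4 - 17*c^3 - 51*c^2 + 16*c + 48) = (c + 2)*(c + 3)*(c^4 - 17*c^2 + 16) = (c + 2)*(c + 3)*(c + 4)*(c^3 - 4*c^2 - c + 4) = (c + 1)*(c + 2)*(c + 3)*(c + 4)*(c^2 - 5*c + 4) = (c - 4)*(c + 1)*(c + 2)*(c + 3)*(c + 4)*(c - 1)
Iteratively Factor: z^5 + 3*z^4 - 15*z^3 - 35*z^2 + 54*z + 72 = (z + 1)*(z^4 + 2*z^3 - 17*z^2 - 18*z + 72) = (z - 2)*(z + 1)*(z^3 + 4*z^2 - 9*z - 36) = (z - 2)*(z + 1)*(z + 4)*(z^2 - 9) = (z - 2)*(z + 1)*(z + 3)*(z + 4)*(z - 3)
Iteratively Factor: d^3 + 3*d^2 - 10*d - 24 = (d + 2)*(d^2 + d - 12) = (d + 2)*(d + 4)*(d - 3)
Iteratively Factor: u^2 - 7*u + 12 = (u - 4)*(u - 3)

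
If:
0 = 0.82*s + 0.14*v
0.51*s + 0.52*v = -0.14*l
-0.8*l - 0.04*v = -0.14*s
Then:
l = 0.00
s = 0.00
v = 0.00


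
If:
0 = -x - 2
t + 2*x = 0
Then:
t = 4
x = -2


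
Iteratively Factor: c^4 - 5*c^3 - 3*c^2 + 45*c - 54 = (c - 3)*(c^3 - 2*c^2 - 9*c + 18) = (c - 3)*(c + 3)*(c^2 - 5*c + 6) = (c - 3)^2*(c + 3)*(c - 2)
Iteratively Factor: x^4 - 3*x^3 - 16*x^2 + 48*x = (x + 4)*(x^3 - 7*x^2 + 12*x) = (x - 3)*(x + 4)*(x^2 - 4*x) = (x - 4)*(x - 3)*(x + 4)*(x)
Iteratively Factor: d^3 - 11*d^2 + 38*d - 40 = (d - 2)*(d^2 - 9*d + 20) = (d - 5)*(d - 2)*(d - 4)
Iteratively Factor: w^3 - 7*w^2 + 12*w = (w - 3)*(w^2 - 4*w) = (w - 4)*(w - 3)*(w)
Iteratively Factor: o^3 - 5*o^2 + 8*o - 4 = (o - 1)*(o^2 - 4*o + 4) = (o - 2)*(o - 1)*(o - 2)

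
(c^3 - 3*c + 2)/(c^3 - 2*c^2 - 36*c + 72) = (c^3 - 3*c + 2)/(c^3 - 2*c^2 - 36*c + 72)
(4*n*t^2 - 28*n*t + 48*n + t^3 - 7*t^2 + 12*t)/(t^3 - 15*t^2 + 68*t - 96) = (4*n + t)/(t - 8)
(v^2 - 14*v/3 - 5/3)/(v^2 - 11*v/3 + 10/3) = (3*v^2 - 14*v - 5)/(3*v^2 - 11*v + 10)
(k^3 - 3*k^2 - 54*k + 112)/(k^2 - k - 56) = k - 2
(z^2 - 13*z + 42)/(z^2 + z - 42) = (z - 7)/(z + 7)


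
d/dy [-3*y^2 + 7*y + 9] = 7 - 6*y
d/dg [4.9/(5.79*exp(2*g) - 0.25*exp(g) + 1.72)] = (1.225 - 56.742*exp(g))*exp(g)/(5.79*exp(2*g) - 0.25*exp(g) + 1.72)^2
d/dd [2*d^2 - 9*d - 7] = 4*d - 9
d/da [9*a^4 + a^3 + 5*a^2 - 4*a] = 36*a^3 + 3*a^2 + 10*a - 4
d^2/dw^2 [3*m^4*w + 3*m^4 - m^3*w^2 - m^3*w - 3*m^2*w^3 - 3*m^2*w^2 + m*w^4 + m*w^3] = 2*m*(-m^2 - 9*m*w - 3*m + 6*w^2 + 3*w)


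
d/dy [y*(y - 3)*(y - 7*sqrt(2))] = 3*y^2 - 14*sqrt(2)*y - 6*y + 21*sqrt(2)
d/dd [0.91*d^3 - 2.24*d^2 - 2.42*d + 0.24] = 2.73*d^2 - 4.48*d - 2.42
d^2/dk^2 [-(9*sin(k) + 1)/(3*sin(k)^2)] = (9 + 4/sin(k) - 18/sin(k)^2 - 6/sin(k)^3)/(3*sin(k))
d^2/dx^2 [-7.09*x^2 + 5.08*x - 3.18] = -14.1800000000000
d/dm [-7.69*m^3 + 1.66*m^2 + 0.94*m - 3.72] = -23.07*m^2 + 3.32*m + 0.94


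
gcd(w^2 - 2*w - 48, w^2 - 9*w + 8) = w - 8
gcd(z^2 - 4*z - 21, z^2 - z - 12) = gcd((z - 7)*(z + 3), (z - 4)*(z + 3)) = z + 3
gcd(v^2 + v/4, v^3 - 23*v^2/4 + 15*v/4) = v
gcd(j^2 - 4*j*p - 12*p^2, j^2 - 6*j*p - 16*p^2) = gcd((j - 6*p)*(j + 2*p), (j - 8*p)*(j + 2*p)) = j + 2*p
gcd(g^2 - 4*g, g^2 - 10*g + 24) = g - 4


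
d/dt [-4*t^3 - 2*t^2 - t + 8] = -12*t^2 - 4*t - 1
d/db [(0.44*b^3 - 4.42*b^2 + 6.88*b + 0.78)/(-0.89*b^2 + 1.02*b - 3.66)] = (-0.3916*b^4 + 0.897600000000001*b^3 - 3.2164*b^2 + 33.7428*b - 25.9764)/(0.7921*b^4 - 1.8156*b^3 + 7.5552*b^2 - 7.4664*b + 13.3956)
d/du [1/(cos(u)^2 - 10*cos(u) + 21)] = 2*(cos(u) - 5)*sin(u)/(cos(u)^2 - 10*cos(u) + 21)^2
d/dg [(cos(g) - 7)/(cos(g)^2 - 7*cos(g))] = sin(g)/cos(g)^2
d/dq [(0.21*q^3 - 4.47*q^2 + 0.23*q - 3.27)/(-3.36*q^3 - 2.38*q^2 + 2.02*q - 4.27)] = (-15.519*q^4 + 2.394*q^3 - 44.1337*q^2 + 22.6086*q + 5.6233)/(11.2896*q^6 + 15.9936*q^5 - 7.91*q^4 + 19.0792*q^3 + 24.4056*q^2 - 17.2508*q + 18.2329)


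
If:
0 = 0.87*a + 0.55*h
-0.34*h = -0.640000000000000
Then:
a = -1.19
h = 1.88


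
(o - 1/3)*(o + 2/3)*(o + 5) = o^3 + 16*o^2/3 + 13*o/9 - 10/9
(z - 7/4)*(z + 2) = z^2 + z/4 - 7/2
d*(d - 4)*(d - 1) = d^3 - 5*d^2 + 4*d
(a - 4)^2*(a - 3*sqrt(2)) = a^3 - 8*a^2 - 3*sqrt(2)*a^2 + 16*a + 24*sqrt(2)*a - 48*sqrt(2)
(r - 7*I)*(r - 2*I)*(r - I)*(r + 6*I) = r^4 - 4*I*r^3 + 37*r^2 - 124*I*r - 84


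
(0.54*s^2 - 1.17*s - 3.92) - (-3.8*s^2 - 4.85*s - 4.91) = 4.34*s^2 + 3.68*s + 0.99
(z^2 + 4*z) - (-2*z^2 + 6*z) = 3*z^2 - 2*z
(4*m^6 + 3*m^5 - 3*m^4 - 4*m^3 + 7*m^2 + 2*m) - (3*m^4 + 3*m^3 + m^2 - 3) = 4*m^6 + 3*m^5 - 6*m^4 - 7*m^3 + 6*m^2 + 2*m + 3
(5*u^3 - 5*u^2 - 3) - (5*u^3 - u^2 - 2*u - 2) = -4*u^2 + 2*u - 1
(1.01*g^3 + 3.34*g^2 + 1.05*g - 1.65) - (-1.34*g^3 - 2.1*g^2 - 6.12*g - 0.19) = 2.35*g^3 + 5.44*g^2 + 7.17*g - 1.46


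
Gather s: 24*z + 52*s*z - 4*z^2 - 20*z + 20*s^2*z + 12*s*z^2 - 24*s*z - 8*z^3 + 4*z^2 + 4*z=20*s^2*z + s*(12*z^2 + 28*z) - 8*z^3 + 8*z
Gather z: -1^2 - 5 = -6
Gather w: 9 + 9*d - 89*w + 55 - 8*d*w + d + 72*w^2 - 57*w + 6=10*d + 72*w^2 + w*(-8*d - 146) + 70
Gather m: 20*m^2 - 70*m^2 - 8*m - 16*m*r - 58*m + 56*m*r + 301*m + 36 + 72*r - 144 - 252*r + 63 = -50*m^2 + m*(40*r + 235) - 180*r - 45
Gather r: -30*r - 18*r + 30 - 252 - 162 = -48*r - 384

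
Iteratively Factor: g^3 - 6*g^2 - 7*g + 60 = (g + 3)*(g^2 - 9*g + 20) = (g - 4)*(g + 3)*(g - 5)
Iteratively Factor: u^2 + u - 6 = (u + 3)*(u - 2)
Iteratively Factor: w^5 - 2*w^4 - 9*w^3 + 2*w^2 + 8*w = (w + 2)*(w^4 - 4*w^3 - w^2 + 4*w) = (w - 4)*(w + 2)*(w^3 - w) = (w - 4)*(w + 1)*(w + 2)*(w^2 - w) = w*(w - 4)*(w + 1)*(w + 2)*(w - 1)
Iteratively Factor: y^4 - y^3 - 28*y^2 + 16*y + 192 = (y + 4)*(y^3 - 5*y^2 - 8*y + 48) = (y + 3)*(y + 4)*(y^2 - 8*y + 16) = (y - 4)*(y + 3)*(y + 4)*(y - 4)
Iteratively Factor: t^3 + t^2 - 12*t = (t + 4)*(t^2 - 3*t) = (t - 3)*(t + 4)*(t)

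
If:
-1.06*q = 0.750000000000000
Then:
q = -0.71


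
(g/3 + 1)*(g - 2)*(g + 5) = g^3/3 + 2*g^2 - g/3 - 10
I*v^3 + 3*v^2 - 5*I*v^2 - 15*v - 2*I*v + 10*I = (v - 5)*(v - 2*I)*(I*v + 1)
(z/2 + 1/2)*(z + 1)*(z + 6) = z^3/2 + 4*z^2 + 13*z/2 + 3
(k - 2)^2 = k^2 - 4*k + 4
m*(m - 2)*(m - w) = m^3 - m^2*w - 2*m^2 + 2*m*w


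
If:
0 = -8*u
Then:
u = 0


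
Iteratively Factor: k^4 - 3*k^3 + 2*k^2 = (k - 1)*(k^3 - 2*k^2) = (k - 2)*(k - 1)*(k^2) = k*(k - 2)*(k - 1)*(k)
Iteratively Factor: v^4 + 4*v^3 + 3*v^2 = (v + 3)*(v^3 + v^2) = v*(v + 3)*(v^2 + v) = v^2*(v + 3)*(v + 1)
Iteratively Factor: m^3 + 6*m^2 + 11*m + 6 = (m + 2)*(m^2 + 4*m + 3) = (m + 1)*(m + 2)*(m + 3)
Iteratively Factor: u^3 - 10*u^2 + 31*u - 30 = (u - 2)*(u^2 - 8*u + 15) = (u - 5)*(u - 2)*(u - 3)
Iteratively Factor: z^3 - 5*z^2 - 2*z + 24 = (z - 3)*(z^2 - 2*z - 8) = (z - 3)*(z + 2)*(z - 4)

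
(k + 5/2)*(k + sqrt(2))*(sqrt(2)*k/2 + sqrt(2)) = sqrt(2)*k^3/2 + k^2 + 9*sqrt(2)*k^2/4 + 5*sqrt(2)*k/2 + 9*k/2 + 5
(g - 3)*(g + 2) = g^2 - g - 6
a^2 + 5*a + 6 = (a + 2)*(a + 3)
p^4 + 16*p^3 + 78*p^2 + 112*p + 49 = (p + 1)^2*(p + 7)^2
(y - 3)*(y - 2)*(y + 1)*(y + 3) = y^4 - y^3 - 11*y^2 + 9*y + 18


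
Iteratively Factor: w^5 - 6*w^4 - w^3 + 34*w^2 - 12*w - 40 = (w - 2)*(w^4 - 4*w^3 - 9*w^2 + 16*w + 20) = (w - 2)*(w + 2)*(w^3 - 6*w^2 + 3*w + 10) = (w - 2)^2*(w + 2)*(w^2 - 4*w - 5) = (w - 2)^2*(w + 1)*(w + 2)*(w - 5)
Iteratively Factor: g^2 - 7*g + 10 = (g - 2)*(g - 5)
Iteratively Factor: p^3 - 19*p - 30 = (p - 5)*(p^2 + 5*p + 6) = (p - 5)*(p + 3)*(p + 2)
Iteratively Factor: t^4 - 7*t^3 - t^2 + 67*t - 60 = (t - 4)*(t^3 - 3*t^2 - 13*t + 15) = (t - 4)*(t - 1)*(t^2 - 2*t - 15) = (t - 5)*(t - 4)*(t - 1)*(t + 3)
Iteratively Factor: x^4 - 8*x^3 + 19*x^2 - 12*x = (x - 4)*(x^3 - 4*x^2 + 3*x) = x*(x - 4)*(x^2 - 4*x + 3) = x*(x - 4)*(x - 1)*(x - 3)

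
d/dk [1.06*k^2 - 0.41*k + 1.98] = 2.12*k - 0.41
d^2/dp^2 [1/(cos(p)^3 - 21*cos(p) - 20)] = 9*(-(1 - cos(2*p))^3/4 - (cos(2*p) + 1)^3/8 - 45*cos(p) + 57*cos(2*p)/2 + 5*cos(3*p) - 135/2)/(-cos(p)^3 + 21*cos(p) + 20)^3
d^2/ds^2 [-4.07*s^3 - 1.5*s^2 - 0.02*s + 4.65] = -24.42*s - 3.0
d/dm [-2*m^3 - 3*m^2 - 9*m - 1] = -6*m^2 - 6*m - 9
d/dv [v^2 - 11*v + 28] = 2*v - 11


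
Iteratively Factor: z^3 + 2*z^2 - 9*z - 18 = (z + 3)*(z^2 - z - 6) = (z + 2)*(z + 3)*(z - 3)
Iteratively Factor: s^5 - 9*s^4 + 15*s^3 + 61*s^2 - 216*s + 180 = (s + 3)*(s^4 - 12*s^3 + 51*s^2 - 92*s + 60) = (s - 3)*(s + 3)*(s^3 - 9*s^2 + 24*s - 20) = (s - 3)*(s - 2)*(s + 3)*(s^2 - 7*s + 10) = (s - 5)*(s - 3)*(s - 2)*(s + 3)*(s - 2)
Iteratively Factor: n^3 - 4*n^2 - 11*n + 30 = (n - 2)*(n^2 - 2*n - 15) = (n - 5)*(n - 2)*(n + 3)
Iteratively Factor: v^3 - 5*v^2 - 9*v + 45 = (v + 3)*(v^2 - 8*v + 15) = (v - 3)*(v + 3)*(v - 5)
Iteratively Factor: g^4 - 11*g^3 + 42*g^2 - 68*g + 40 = (g - 2)*(g^3 - 9*g^2 + 24*g - 20) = (g - 2)^2*(g^2 - 7*g + 10) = (g - 5)*(g - 2)^2*(g - 2)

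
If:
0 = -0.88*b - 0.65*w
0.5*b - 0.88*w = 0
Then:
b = 0.00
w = 0.00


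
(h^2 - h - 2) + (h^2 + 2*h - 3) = 2*h^2 + h - 5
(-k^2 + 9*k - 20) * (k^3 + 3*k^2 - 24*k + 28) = -k^5 + 6*k^4 + 31*k^3 - 304*k^2 + 732*k - 560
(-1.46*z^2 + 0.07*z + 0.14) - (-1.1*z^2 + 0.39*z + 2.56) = -0.36*z^2 - 0.32*z - 2.42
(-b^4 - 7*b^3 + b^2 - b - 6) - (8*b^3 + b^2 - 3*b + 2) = -b^4 - 15*b^3 + 2*b - 8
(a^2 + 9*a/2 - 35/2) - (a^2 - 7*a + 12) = 23*a/2 - 59/2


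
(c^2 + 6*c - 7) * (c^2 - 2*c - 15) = c^4 + 4*c^3 - 34*c^2 - 76*c + 105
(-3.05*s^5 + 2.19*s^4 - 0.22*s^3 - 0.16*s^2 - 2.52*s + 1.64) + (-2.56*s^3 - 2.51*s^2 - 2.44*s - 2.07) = -3.05*s^5 + 2.19*s^4 - 2.78*s^3 - 2.67*s^2 - 4.96*s - 0.43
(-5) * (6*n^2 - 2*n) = -30*n^2 + 10*n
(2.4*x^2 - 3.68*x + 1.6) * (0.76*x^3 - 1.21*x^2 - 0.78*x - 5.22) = 1.824*x^5 - 5.7008*x^4 + 3.7968*x^3 - 11.5936*x^2 + 17.9616*x - 8.352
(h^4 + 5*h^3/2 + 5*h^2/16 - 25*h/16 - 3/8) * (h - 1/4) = h^5 + 9*h^4/4 - 5*h^3/16 - 105*h^2/64 + h/64 + 3/32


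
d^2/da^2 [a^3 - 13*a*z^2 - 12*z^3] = 6*a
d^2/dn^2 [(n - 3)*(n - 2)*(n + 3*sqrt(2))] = 6*n - 10 + 6*sqrt(2)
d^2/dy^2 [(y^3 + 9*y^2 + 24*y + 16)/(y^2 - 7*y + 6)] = 20*(13*y^3 - 24*y^2 - 66*y + 202)/(y^6 - 21*y^5 + 165*y^4 - 595*y^3 + 990*y^2 - 756*y + 216)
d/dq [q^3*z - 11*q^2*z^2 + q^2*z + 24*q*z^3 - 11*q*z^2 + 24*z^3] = z*(3*q^2 - 22*q*z + 2*q + 24*z^2 - 11*z)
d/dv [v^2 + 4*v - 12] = 2*v + 4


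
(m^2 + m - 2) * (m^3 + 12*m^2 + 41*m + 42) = m^5 + 13*m^4 + 51*m^3 + 59*m^2 - 40*m - 84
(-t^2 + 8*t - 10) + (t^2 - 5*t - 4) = 3*t - 14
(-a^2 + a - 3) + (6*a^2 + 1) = 5*a^2 + a - 2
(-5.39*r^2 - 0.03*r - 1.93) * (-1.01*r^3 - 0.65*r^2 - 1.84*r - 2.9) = 5.4439*r^5 + 3.5338*r^4 + 11.8864*r^3 + 16.9407*r^2 + 3.6382*r + 5.597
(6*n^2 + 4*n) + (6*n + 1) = 6*n^2 + 10*n + 1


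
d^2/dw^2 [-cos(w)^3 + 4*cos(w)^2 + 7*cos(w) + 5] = -25*cos(w)/4 - 8*cos(2*w) + 9*cos(3*w)/4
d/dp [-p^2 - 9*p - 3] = -2*p - 9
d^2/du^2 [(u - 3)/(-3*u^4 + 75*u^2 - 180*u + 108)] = 2*(-6*u^4 - 24*u^3 + 21*u^2 + 180*u - 220)/(3*(u^9 + 9*u^8 - 21*u^7 - 225*u^6 + 552*u^5 + 1476*u^4 - 7120*u^3 + 10512*u^2 - 6912*u + 1728))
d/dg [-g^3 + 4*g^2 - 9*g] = -3*g^2 + 8*g - 9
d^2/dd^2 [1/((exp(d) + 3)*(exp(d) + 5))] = 4*(exp(3*d) + 6*exp(2*d) + exp(d) - 30)*exp(d)/(exp(6*d) + 24*exp(5*d) + 237*exp(4*d) + 1232*exp(3*d) + 3555*exp(2*d) + 5400*exp(d) + 3375)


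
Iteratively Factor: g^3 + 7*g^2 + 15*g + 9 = (g + 3)*(g^2 + 4*g + 3) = (g + 3)^2*(g + 1)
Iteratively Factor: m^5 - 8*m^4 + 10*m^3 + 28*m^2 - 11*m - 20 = (m - 5)*(m^4 - 3*m^3 - 5*m^2 + 3*m + 4) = (m - 5)*(m - 4)*(m^3 + m^2 - m - 1) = (m - 5)*(m - 4)*(m + 1)*(m^2 - 1) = (m - 5)*(m - 4)*(m + 1)^2*(m - 1)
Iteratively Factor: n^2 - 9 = (n - 3)*(n + 3)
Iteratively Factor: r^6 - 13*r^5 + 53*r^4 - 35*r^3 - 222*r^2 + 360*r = (r - 5)*(r^5 - 8*r^4 + 13*r^3 + 30*r^2 - 72*r) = (r - 5)*(r + 2)*(r^4 - 10*r^3 + 33*r^2 - 36*r) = r*(r - 5)*(r + 2)*(r^3 - 10*r^2 + 33*r - 36) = r*(r - 5)*(r - 3)*(r + 2)*(r^2 - 7*r + 12) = r*(r - 5)*(r - 4)*(r - 3)*(r + 2)*(r - 3)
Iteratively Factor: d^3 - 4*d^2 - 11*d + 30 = (d - 2)*(d^2 - 2*d - 15) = (d - 2)*(d + 3)*(d - 5)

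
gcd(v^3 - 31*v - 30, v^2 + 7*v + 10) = v + 5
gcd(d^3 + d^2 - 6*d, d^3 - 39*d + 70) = d - 2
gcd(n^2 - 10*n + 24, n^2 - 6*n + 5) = 1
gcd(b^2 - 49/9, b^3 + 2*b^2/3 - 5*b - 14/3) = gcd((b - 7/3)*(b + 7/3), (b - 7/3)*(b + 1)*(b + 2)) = b - 7/3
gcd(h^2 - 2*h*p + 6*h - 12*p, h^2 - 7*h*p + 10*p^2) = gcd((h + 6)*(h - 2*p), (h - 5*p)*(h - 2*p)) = -h + 2*p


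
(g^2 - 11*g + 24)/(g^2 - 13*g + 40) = (g - 3)/(g - 5)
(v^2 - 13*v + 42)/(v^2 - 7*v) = (v - 6)/v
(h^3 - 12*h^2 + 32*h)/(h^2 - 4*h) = h - 8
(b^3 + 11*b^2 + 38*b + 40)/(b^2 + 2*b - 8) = (b^2 + 7*b + 10)/(b - 2)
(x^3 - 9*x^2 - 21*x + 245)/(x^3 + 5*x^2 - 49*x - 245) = (x - 7)/(x + 7)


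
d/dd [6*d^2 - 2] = 12*d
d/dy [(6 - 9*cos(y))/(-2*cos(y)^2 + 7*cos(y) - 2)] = 6*(3*cos(y)^2 - 4*cos(y) + 4)*sin(y)/(7*cos(y) - cos(2*y) - 3)^2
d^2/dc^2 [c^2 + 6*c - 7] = 2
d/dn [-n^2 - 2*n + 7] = -2*n - 2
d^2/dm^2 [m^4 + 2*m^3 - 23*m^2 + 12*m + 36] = 12*m^2 + 12*m - 46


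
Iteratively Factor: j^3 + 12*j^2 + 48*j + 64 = (j + 4)*(j^2 + 8*j + 16) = (j + 4)^2*(j + 4)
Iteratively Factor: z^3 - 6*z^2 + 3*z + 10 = (z - 2)*(z^2 - 4*z - 5) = (z - 2)*(z + 1)*(z - 5)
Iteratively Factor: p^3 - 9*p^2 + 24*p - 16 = (p - 4)*(p^2 - 5*p + 4) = (p - 4)*(p - 1)*(p - 4)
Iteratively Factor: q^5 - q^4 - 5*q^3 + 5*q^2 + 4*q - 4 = (q - 1)*(q^4 - 5*q^2 + 4) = (q - 1)*(q + 2)*(q^3 - 2*q^2 - q + 2) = (q - 1)*(q + 1)*(q + 2)*(q^2 - 3*q + 2) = (q - 1)^2*(q + 1)*(q + 2)*(q - 2)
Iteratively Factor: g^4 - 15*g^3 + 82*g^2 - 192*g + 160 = (g - 5)*(g^3 - 10*g^2 + 32*g - 32) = (g - 5)*(g - 4)*(g^2 - 6*g + 8) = (g - 5)*(g - 4)^2*(g - 2)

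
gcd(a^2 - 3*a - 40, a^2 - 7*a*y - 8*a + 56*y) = a - 8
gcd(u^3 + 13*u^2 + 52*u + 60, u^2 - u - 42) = u + 6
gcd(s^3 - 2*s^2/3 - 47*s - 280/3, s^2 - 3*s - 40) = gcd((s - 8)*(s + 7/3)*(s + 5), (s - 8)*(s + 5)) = s^2 - 3*s - 40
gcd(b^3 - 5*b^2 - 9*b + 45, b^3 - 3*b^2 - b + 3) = b - 3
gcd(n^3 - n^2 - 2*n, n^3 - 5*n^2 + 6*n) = n^2 - 2*n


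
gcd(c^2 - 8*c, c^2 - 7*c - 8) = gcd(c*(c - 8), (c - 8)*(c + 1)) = c - 8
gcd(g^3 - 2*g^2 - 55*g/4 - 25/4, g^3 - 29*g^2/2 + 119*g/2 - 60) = g - 5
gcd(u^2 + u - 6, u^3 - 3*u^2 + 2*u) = u - 2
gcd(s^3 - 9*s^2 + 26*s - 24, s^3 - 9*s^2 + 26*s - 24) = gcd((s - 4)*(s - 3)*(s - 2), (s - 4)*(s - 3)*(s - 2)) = s^3 - 9*s^2 + 26*s - 24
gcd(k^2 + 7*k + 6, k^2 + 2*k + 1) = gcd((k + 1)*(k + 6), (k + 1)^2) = k + 1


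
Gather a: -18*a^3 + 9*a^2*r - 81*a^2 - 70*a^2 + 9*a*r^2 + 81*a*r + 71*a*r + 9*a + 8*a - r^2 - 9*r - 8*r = -18*a^3 + a^2*(9*r - 151) + a*(9*r^2 + 152*r + 17) - r^2 - 17*r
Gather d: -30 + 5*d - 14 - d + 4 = 4*d - 40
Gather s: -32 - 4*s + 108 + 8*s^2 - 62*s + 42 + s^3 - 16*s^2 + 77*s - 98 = s^3 - 8*s^2 + 11*s + 20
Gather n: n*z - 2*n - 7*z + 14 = n*(z - 2) - 7*z + 14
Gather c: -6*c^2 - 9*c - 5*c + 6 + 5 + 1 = -6*c^2 - 14*c + 12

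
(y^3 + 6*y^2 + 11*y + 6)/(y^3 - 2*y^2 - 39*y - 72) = (y^2 + 3*y + 2)/(y^2 - 5*y - 24)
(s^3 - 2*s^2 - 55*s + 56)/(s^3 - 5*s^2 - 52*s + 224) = (s - 1)/(s - 4)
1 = 1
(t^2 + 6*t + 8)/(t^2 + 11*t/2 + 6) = 2*(t + 2)/(2*t + 3)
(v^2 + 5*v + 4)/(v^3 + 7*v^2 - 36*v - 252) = (v^2 + 5*v + 4)/(v^3 + 7*v^2 - 36*v - 252)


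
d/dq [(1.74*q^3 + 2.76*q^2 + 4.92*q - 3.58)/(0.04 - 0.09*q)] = (-0.3132*q^3 - 0.0396*q^2 + 0.2208*q - 0.1254)/(0.0081*q^2 - 0.0072*q + 0.0016)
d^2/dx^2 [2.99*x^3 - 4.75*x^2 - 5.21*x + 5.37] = 17.94*x - 9.5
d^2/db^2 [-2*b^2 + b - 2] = -4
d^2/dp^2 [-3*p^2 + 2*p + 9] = -6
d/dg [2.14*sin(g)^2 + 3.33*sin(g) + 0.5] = (4.28*sin(g) + 3.33)*cos(g)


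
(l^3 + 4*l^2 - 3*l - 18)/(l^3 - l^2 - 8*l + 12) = (l + 3)/(l - 2)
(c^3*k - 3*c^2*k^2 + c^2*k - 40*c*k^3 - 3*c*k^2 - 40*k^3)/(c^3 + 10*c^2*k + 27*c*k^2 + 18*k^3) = k*(c^3 - 3*c^2*k + c^2 - 40*c*k^2 - 3*c*k - 40*k^2)/(c^3 + 10*c^2*k + 27*c*k^2 + 18*k^3)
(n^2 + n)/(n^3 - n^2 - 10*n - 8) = n/(n^2 - 2*n - 8)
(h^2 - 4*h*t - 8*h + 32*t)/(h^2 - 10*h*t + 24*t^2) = (8 - h)/(-h + 6*t)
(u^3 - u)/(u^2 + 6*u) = (u^2 - 1)/(u + 6)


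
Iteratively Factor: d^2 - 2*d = (d - 2)*(d)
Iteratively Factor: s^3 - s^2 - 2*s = (s - 2)*(s^2 + s) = s*(s - 2)*(s + 1)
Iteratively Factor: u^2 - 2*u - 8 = (u - 4)*(u + 2)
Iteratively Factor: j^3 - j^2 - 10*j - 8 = (j + 2)*(j^2 - 3*j - 4) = (j + 1)*(j + 2)*(j - 4)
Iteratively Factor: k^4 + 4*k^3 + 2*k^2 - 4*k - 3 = (k + 1)*(k^3 + 3*k^2 - k - 3) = (k + 1)^2*(k^2 + 2*k - 3) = (k + 1)^2*(k + 3)*(k - 1)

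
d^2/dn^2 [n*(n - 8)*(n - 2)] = 6*n - 20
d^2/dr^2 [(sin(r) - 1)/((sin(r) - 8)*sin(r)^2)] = (-4*sin(r) + 33 - 146/sin(r) + 196/sin(r)^2 + 256/sin(r)^3 - 384/sin(r)^4)/(sin(r) - 8)^3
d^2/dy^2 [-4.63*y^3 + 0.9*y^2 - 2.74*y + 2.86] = 1.8 - 27.78*y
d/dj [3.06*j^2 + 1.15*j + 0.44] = 6.12*j + 1.15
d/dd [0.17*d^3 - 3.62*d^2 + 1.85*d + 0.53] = 0.51*d^2 - 7.24*d + 1.85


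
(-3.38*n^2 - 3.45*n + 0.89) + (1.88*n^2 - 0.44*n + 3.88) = -1.5*n^2 - 3.89*n + 4.77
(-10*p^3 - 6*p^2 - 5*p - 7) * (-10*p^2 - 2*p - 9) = 100*p^5 + 80*p^4 + 152*p^3 + 134*p^2 + 59*p + 63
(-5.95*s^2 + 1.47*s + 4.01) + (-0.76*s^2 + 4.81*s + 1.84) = -6.71*s^2 + 6.28*s + 5.85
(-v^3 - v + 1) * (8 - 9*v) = 9*v^4 - 8*v^3 + 9*v^2 - 17*v + 8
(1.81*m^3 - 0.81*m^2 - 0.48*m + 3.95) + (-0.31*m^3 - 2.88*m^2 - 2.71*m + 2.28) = 1.5*m^3 - 3.69*m^2 - 3.19*m + 6.23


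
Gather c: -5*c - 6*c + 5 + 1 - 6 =-11*c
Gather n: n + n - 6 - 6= 2*n - 12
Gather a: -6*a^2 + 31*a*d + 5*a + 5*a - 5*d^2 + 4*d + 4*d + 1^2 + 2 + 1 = -6*a^2 + a*(31*d + 10) - 5*d^2 + 8*d + 4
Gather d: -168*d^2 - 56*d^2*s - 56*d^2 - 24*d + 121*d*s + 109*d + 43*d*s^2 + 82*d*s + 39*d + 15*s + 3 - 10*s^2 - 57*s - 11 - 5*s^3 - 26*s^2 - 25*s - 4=d^2*(-56*s - 224) + d*(43*s^2 + 203*s + 124) - 5*s^3 - 36*s^2 - 67*s - 12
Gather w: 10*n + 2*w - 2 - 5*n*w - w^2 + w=10*n - w^2 + w*(3 - 5*n) - 2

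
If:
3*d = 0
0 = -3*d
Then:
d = 0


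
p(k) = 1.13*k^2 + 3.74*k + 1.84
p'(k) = 2.26*k + 3.74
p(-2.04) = -1.09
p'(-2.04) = -0.87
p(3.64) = 30.43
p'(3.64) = 11.97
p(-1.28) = -1.10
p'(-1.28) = 0.85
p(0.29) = 3.02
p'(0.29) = 4.40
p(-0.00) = 1.84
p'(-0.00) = 3.74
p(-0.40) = 0.52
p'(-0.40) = 2.84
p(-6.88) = 29.60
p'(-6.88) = -11.81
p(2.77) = 20.87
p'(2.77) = 10.00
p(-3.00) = 0.79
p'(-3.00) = -3.04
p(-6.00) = 20.08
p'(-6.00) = -9.82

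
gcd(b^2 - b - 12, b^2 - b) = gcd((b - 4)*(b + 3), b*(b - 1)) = 1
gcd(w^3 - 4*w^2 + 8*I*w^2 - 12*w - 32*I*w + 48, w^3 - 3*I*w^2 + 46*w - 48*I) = w + 6*I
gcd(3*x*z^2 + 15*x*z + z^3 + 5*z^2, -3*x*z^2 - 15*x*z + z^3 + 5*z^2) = z^2 + 5*z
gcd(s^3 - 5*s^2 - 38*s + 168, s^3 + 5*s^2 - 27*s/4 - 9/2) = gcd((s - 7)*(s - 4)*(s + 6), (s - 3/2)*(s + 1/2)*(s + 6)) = s + 6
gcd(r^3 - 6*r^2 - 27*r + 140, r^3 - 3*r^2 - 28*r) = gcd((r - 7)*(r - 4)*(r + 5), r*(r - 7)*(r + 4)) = r - 7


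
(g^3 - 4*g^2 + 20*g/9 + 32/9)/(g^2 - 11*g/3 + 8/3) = (3*g^2 - 4*g - 4)/(3*(g - 1))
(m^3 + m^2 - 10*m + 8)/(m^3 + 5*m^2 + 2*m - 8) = (m - 2)/(m + 2)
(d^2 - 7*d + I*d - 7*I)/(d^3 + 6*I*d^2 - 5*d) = (d - 7)/(d*(d + 5*I))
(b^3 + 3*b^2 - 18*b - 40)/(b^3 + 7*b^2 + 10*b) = (b - 4)/b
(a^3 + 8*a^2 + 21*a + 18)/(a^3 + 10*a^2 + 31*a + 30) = (a + 3)/(a + 5)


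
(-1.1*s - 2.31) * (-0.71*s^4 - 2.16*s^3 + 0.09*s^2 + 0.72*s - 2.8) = 0.781*s^5 + 4.0161*s^4 + 4.8906*s^3 - 0.9999*s^2 + 1.4168*s + 6.468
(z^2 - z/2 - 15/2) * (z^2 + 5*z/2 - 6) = z^4 + 2*z^3 - 59*z^2/4 - 63*z/4 + 45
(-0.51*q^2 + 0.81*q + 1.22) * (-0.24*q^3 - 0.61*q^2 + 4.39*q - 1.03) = 0.1224*q^5 + 0.1167*q^4 - 3.0258*q^3 + 3.337*q^2 + 4.5215*q - 1.2566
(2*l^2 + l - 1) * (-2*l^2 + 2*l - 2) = -4*l^4 + 2*l^3 - 4*l + 2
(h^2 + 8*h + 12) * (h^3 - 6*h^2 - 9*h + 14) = h^5 + 2*h^4 - 45*h^3 - 130*h^2 + 4*h + 168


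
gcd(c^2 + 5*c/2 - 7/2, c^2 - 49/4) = c + 7/2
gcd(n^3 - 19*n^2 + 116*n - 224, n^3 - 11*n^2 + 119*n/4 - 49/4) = n - 7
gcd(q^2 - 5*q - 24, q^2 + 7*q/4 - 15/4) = q + 3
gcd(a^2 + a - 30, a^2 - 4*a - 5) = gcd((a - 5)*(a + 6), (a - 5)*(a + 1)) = a - 5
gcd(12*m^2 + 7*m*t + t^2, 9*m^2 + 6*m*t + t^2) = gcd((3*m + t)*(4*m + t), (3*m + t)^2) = 3*m + t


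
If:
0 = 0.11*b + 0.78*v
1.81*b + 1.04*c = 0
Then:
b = -7.09090909090909*v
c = 12.3409090909091*v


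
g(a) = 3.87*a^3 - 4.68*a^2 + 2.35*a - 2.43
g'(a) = 11.61*a^2 - 9.36*a + 2.35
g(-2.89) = -141.72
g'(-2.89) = 126.37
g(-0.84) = -10.00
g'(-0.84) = 18.40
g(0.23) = -2.09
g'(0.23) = 0.81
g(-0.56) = -5.89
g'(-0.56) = 11.23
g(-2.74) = -123.61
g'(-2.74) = 115.16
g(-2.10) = -63.84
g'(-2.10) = 73.21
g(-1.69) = -38.45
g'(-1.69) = 51.33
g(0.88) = -1.35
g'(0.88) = 3.10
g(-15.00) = -14151.93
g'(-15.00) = 2755.00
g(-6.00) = -1020.93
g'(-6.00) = 476.47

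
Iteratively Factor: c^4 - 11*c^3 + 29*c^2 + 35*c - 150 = (c - 5)*(c^3 - 6*c^2 - c + 30) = (c - 5)*(c - 3)*(c^2 - 3*c - 10) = (c - 5)*(c - 3)*(c + 2)*(c - 5)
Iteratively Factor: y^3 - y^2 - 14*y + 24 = (y + 4)*(y^2 - 5*y + 6) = (y - 3)*(y + 4)*(y - 2)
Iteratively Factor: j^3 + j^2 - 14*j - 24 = (j - 4)*(j^2 + 5*j + 6) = (j - 4)*(j + 2)*(j + 3)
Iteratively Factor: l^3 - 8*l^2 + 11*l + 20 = (l + 1)*(l^2 - 9*l + 20) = (l - 4)*(l + 1)*(l - 5)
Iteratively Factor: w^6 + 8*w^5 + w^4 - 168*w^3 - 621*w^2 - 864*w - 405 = (w + 1)*(w^5 + 7*w^4 - 6*w^3 - 162*w^2 - 459*w - 405) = (w + 1)*(w + 3)*(w^4 + 4*w^3 - 18*w^2 - 108*w - 135) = (w + 1)*(w + 3)^2*(w^3 + w^2 - 21*w - 45) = (w - 5)*(w + 1)*(w + 3)^2*(w^2 + 6*w + 9) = (w - 5)*(w + 1)*(w + 3)^3*(w + 3)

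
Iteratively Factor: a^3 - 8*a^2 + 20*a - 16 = (a - 4)*(a^2 - 4*a + 4) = (a - 4)*(a - 2)*(a - 2)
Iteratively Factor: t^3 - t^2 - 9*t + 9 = (t - 1)*(t^2 - 9) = (t - 1)*(t + 3)*(t - 3)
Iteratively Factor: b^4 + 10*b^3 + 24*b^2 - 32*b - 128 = (b - 2)*(b^3 + 12*b^2 + 48*b + 64) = (b - 2)*(b + 4)*(b^2 + 8*b + 16) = (b - 2)*(b + 4)^2*(b + 4)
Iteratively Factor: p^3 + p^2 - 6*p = (p - 2)*(p^2 + 3*p) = (p - 2)*(p + 3)*(p)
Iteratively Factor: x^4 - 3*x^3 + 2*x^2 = (x - 2)*(x^3 - x^2) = (x - 2)*(x - 1)*(x^2) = x*(x - 2)*(x - 1)*(x)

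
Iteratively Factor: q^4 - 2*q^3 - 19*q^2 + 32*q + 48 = (q - 3)*(q^3 + q^2 - 16*q - 16) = (q - 4)*(q - 3)*(q^2 + 5*q + 4) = (q - 4)*(q - 3)*(q + 1)*(q + 4)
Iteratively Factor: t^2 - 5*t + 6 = (t - 3)*(t - 2)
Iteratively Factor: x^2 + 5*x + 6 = (x + 3)*(x + 2)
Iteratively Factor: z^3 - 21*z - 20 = (z + 1)*(z^2 - z - 20) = (z + 1)*(z + 4)*(z - 5)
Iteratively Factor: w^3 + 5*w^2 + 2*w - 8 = (w - 1)*(w^2 + 6*w + 8) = (w - 1)*(w + 4)*(w + 2)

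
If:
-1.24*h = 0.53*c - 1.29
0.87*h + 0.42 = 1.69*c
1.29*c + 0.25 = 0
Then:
No Solution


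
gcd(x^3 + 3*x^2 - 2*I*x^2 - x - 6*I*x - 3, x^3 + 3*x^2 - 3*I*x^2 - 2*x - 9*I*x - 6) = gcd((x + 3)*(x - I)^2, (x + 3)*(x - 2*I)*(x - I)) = x^2 + x*(3 - I) - 3*I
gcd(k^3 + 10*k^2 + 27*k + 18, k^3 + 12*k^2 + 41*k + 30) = k^2 + 7*k + 6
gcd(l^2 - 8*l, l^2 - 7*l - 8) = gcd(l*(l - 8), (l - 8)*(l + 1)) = l - 8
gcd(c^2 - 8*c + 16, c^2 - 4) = 1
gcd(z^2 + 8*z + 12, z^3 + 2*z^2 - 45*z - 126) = z + 6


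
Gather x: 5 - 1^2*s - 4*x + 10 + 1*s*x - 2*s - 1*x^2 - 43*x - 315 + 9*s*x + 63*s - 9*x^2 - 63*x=60*s - 10*x^2 + x*(10*s - 110) - 300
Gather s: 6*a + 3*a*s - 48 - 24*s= 6*a + s*(3*a - 24) - 48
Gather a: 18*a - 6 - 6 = 18*a - 12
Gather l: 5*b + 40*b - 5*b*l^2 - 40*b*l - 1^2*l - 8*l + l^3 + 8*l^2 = 45*b + l^3 + l^2*(8 - 5*b) + l*(-40*b - 9)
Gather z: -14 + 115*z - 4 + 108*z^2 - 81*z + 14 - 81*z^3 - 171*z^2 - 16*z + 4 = -81*z^3 - 63*z^2 + 18*z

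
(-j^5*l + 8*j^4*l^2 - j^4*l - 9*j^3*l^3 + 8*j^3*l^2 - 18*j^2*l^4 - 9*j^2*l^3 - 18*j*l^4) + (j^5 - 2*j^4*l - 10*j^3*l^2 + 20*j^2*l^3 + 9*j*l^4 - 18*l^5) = -j^5*l + j^5 + 8*j^4*l^2 - 3*j^4*l - 9*j^3*l^3 - 2*j^3*l^2 - 18*j^2*l^4 + 11*j^2*l^3 - 9*j*l^4 - 18*l^5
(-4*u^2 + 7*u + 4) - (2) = -4*u^2 + 7*u + 2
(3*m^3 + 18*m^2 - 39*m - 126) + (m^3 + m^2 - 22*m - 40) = 4*m^3 + 19*m^2 - 61*m - 166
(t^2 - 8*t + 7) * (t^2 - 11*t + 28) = t^4 - 19*t^3 + 123*t^2 - 301*t + 196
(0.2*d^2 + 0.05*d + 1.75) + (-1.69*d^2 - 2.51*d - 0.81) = -1.49*d^2 - 2.46*d + 0.94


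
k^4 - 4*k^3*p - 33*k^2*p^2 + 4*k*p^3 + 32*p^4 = (k - 8*p)*(k - p)*(k + p)*(k + 4*p)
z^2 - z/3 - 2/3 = (z - 1)*(z + 2/3)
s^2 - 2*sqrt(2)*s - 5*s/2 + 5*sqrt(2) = (s - 5/2)*(s - 2*sqrt(2))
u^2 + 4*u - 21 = (u - 3)*(u + 7)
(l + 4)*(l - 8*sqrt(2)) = l^2 - 8*sqrt(2)*l + 4*l - 32*sqrt(2)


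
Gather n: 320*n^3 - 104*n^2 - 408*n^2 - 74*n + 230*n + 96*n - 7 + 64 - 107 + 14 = 320*n^3 - 512*n^2 + 252*n - 36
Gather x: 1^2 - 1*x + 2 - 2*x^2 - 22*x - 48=-2*x^2 - 23*x - 45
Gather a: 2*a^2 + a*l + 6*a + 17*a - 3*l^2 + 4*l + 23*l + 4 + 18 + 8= 2*a^2 + a*(l + 23) - 3*l^2 + 27*l + 30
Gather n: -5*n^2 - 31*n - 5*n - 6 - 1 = -5*n^2 - 36*n - 7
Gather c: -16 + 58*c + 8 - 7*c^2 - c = -7*c^2 + 57*c - 8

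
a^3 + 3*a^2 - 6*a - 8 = (a - 2)*(a + 1)*(a + 4)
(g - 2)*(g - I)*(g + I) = g^3 - 2*g^2 + g - 2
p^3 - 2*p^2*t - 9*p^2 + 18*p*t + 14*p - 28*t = (p - 7)*(p - 2)*(p - 2*t)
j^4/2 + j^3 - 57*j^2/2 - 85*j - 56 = (j/2 + 1/2)*(j - 8)*(j + 2)*(j + 7)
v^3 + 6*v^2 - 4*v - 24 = (v - 2)*(v + 2)*(v + 6)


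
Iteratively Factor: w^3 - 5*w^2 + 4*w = (w - 4)*(w^2 - w) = (w - 4)*(w - 1)*(w)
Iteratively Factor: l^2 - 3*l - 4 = (l - 4)*(l + 1)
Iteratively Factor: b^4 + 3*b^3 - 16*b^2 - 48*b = (b - 4)*(b^3 + 7*b^2 + 12*b) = (b - 4)*(b + 4)*(b^2 + 3*b) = (b - 4)*(b + 3)*(b + 4)*(b)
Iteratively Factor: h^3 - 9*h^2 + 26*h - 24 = (h - 4)*(h^2 - 5*h + 6) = (h - 4)*(h - 3)*(h - 2)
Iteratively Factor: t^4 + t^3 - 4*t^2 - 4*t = (t + 2)*(t^3 - t^2 - 2*t) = (t - 2)*(t + 2)*(t^2 + t) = t*(t - 2)*(t + 2)*(t + 1)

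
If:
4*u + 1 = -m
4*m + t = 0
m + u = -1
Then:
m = -1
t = 4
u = 0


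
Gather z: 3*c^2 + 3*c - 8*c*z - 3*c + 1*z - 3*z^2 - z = 3*c^2 - 8*c*z - 3*z^2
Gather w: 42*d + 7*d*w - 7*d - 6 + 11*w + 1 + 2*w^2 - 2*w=35*d + 2*w^2 + w*(7*d + 9) - 5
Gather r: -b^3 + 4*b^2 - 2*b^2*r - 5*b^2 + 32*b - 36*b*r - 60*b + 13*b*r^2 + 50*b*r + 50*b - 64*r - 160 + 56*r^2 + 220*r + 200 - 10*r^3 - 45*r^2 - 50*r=-b^3 - b^2 + 22*b - 10*r^3 + r^2*(13*b + 11) + r*(-2*b^2 + 14*b + 106) + 40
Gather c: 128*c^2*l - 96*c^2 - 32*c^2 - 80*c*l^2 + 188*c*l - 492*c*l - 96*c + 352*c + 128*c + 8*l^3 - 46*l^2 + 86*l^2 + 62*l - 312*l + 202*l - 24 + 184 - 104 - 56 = c^2*(128*l - 128) + c*(-80*l^2 - 304*l + 384) + 8*l^3 + 40*l^2 - 48*l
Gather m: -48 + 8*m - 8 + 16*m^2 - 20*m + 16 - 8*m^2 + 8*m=8*m^2 - 4*m - 40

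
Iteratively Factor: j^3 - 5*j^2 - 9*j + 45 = (j + 3)*(j^2 - 8*j + 15) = (j - 3)*(j + 3)*(j - 5)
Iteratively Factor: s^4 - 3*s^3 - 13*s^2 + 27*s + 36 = (s + 1)*(s^3 - 4*s^2 - 9*s + 36) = (s + 1)*(s + 3)*(s^2 - 7*s + 12) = (s - 4)*(s + 1)*(s + 3)*(s - 3)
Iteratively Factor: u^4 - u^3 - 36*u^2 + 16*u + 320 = (u - 5)*(u^3 + 4*u^2 - 16*u - 64) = (u - 5)*(u + 4)*(u^2 - 16) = (u - 5)*(u - 4)*(u + 4)*(u + 4)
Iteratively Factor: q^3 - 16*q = (q + 4)*(q^2 - 4*q) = q*(q + 4)*(q - 4)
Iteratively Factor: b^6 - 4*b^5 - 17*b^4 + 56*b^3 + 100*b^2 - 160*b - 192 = (b + 2)*(b^5 - 6*b^4 - 5*b^3 + 66*b^2 - 32*b - 96) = (b - 4)*(b + 2)*(b^4 - 2*b^3 - 13*b^2 + 14*b + 24) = (b - 4)*(b - 2)*(b + 2)*(b^3 - 13*b - 12) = (b - 4)*(b - 2)*(b + 1)*(b + 2)*(b^2 - b - 12) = (b - 4)^2*(b - 2)*(b + 1)*(b + 2)*(b + 3)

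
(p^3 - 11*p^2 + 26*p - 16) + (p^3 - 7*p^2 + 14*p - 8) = 2*p^3 - 18*p^2 + 40*p - 24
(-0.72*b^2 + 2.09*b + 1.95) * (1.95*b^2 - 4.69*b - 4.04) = -1.404*b^4 + 7.4523*b^3 - 3.0908*b^2 - 17.5891*b - 7.878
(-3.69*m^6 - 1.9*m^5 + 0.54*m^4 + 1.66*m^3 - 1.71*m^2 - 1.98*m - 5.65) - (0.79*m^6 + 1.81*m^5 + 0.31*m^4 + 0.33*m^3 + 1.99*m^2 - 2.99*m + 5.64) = -4.48*m^6 - 3.71*m^5 + 0.23*m^4 + 1.33*m^3 - 3.7*m^2 + 1.01*m - 11.29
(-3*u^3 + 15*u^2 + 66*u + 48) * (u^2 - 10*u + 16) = -3*u^5 + 45*u^4 - 132*u^3 - 372*u^2 + 576*u + 768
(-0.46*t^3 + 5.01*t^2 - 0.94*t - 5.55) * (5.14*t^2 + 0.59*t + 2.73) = -2.3644*t^5 + 25.48*t^4 - 3.1315*t^3 - 15.4043*t^2 - 5.8407*t - 15.1515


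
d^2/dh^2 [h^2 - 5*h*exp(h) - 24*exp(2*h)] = -5*h*exp(h) - 96*exp(2*h) - 10*exp(h) + 2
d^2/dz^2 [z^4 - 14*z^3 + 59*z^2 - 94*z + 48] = 12*z^2 - 84*z + 118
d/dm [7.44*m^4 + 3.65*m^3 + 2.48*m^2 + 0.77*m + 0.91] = 29.76*m^3 + 10.95*m^2 + 4.96*m + 0.77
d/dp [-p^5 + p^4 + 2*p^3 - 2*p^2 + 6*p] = -5*p^4 + 4*p^3 + 6*p^2 - 4*p + 6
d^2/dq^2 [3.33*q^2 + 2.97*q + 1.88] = 6.66000000000000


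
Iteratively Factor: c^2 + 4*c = (c)*(c + 4)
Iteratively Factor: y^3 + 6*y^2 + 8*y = (y)*(y^2 + 6*y + 8) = y*(y + 2)*(y + 4)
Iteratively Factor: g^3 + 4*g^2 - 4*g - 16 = (g - 2)*(g^2 + 6*g + 8) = (g - 2)*(g + 2)*(g + 4)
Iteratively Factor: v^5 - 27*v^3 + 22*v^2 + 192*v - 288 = (v - 3)*(v^4 + 3*v^3 - 18*v^2 - 32*v + 96) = (v - 3)*(v + 4)*(v^3 - v^2 - 14*v + 24) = (v - 3)^2*(v + 4)*(v^2 + 2*v - 8) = (v - 3)^2*(v + 4)^2*(v - 2)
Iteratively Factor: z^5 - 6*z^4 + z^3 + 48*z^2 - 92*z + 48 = (z - 2)*(z^4 - 4*z^3 - 7*z^2 + 34*z - 24) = (z - 2)^2*(z^3 - 2*z^2 - 11*z + 12) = (z - 2)^2*(z + 3)*(z^2 - 5*z + 4) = (z - 2)^2*(z - 1)*(z + 3)*(z - 4)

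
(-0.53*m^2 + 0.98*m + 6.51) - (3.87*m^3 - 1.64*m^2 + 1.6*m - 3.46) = -3.87*m^3 + 1.11*m^2 - 0.62*m + 9.97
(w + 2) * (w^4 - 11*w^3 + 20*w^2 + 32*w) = w^5 - 9*w^4 - 2*w^3 + 72*w^2 + 64*w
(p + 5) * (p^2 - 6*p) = p^3 - p^2 - 30*p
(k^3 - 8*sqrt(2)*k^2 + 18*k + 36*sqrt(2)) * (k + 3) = k^4 - 8*sqrt(2)*k^3 + 3*k^3 - 24*sqrt(2)*k^2 + 18*k^2 + 36*sqrt(2)*k + 54*k + 108*sqrt(2)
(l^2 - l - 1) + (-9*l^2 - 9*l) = -8*l^2 - 10*l - 1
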